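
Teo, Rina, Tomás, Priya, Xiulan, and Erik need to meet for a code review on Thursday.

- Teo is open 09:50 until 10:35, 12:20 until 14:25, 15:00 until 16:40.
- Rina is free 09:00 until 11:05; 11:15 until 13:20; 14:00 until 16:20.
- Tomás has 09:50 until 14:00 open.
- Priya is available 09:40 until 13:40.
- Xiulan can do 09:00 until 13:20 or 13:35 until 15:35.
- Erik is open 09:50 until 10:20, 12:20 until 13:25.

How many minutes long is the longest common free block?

60

Teo ∩ Rina: 09:50-10:35, 12:20-13:20, 14:00-14:25, 15:00-16:20.
Teo ∩ Rina ∩ Tomás: 09:50-10:35, 12:20-13:20.
Teo ∩ Rina ∩ Tomás ∩ Priya: 09:50-10:35, 12:20-13:20.
Teo ∩ Rina ∩ Tomás ∩ Priya ∩ Xiulan: 09:50-10:35, 12:20-13:20.
Teo ∩ Rina ∩ Tomás ∩ Priya ∩ Xiulan ∩ Erik: 09:50-10:20, 12:20-13:20.
Those are the intersection windows.
The longest is 12:20-13:20 at 60 minutes.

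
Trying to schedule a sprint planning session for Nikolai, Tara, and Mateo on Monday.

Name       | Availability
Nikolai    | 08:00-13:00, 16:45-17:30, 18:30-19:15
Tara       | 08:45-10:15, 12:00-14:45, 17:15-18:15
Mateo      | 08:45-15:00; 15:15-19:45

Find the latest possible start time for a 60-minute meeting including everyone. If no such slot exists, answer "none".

Nikolai ∩ Tara: 08:45-10:15, 12:00-13:00, 17:15-17:30.
Nikolai ∩ Tara ∩ Mateo: 08:45-10:15, 12:00-13:00, 17:15-17:30.
The last common window of at least 60 minutes is 12:00-13:00; a 60-minute meeting can start as late as 12:00 and still end by 13:00.

12:00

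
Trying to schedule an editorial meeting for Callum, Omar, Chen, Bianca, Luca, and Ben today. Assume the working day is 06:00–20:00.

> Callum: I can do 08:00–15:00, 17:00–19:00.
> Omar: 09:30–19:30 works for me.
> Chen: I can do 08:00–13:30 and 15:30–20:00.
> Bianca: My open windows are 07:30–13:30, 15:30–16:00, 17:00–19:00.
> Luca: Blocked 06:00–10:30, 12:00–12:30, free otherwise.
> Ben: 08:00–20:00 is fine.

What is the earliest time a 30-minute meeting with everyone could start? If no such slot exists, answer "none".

Callum free: 08:00-15:00, 17:00-19:00.
Omar free: 09:30-19:30.
Chen free: 08:00-13:30, 15:30-20:00.
Bianca free: 07:30-13:30, 15:30-16:00, 17:00-19:00.
Luca free: 10:30-12:00, 12:30-20:00 (invert busy blocks within the working day).
Ben free: 08:00-20:00.
Callum ∩ Omar: 09:30-15:00, 17:00-19:00.
Callum ∩ Omar ∩ Chen: 09:30-13:30, 17:00-19:00.
Callum ∩ Omar ∩ Chen ∩ Bianca: 09:30-13:30, 17:00-19:00.
Callum ∩ Omar ∩ Chen ∩ Bianca ∩ Luca: 10:30-12:00, 12:30-13:30, 17:00-19:00.
Callum ∩ Omar ∩ Chen ∩ Bianca ∩ Luca ∩ Ben: 10:30-12:00, 12:30-13:30, 17:00-19:00.
The first common window of at least 30 minutes is 10:30-12:00, so the earliest start is 10:30.

10:30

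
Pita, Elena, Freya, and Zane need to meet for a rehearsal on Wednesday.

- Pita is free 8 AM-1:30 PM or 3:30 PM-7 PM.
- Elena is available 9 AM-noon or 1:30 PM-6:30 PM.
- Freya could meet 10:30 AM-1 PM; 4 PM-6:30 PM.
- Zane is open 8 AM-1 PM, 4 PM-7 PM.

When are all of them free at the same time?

10:30-12:00, 16:00-18:30

Pita ∩ Elena: 09:00-12:00, 15:30-18:30.
Pita ∩ Elena ∩ Freya: 10:30-12:00, 16:00-18:30.
Pita ∩ Elena ∩ Freya ∩ Zane: 10:30-12:00, 16:00-18:30.
Those are the intersection windows.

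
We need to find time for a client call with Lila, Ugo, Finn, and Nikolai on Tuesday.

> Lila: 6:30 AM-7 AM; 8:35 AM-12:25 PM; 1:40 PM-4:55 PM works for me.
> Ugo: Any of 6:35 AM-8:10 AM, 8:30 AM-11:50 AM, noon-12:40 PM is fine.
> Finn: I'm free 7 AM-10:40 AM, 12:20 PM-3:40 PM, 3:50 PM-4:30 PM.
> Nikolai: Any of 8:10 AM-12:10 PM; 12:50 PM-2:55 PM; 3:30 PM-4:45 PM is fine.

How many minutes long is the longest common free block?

Lila ∩ Ugo: 06:35-07:00, 08:35-11:50, 12:00-12:25.
Lila ∩ Ugo ∩ Finn: 08:35-10:40, 12:20-12:25.
Lila ∩ Ugo ∩ Finn ∩ Nikolai: 08:35-10:40.
Those are the intersection windows.
The longest is 08:35-10:40 at 125 minutes.

125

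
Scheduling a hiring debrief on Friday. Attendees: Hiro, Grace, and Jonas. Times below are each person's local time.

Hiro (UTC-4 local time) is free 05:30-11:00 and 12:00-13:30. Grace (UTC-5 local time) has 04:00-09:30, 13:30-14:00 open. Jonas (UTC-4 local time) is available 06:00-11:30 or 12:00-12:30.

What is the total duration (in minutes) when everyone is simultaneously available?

270

Hiro in UTC: 09:30-15:00, 16:00-17:30 (add 4h to convert from UTC-4).
Grace in UTC: 09:00-14:30, 18:30-19:00 (add 5h to convert from UTC-5).
Jonas in UTC: 10:00-15:30, 16:00-16:30 (add 4h to convert from UTC-4).
Hiro ∩ Grace: 09:30-14:30.
Hiro ∩ Grace ∩ Jonas: 10:00-14:30.
That's a single block of 270 minutes.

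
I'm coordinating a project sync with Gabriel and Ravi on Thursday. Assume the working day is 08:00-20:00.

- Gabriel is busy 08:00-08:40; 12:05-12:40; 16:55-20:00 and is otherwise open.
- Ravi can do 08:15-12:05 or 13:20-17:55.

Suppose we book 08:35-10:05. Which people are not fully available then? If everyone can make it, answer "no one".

Gabriel free: 08:40-12:05, 12:40-16:55 (invert busy blocks within the working day).
Ravi free: 08:15-12:05, 13:20-17:55.
Gabriel: not fully free for 08:35-10:05. Ravi: free for 08:35-10:05.

Gabriel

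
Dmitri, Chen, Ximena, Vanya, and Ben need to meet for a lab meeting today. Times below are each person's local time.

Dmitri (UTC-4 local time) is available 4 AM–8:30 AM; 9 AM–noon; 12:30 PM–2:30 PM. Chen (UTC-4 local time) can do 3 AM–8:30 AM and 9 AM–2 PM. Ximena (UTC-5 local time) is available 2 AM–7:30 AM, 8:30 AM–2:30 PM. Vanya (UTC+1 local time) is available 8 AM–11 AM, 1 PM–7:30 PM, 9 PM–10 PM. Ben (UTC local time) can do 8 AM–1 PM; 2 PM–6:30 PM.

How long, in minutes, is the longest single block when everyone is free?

Dmitri in UTC: 08:00-12:30, 13:00-16:00, 16:30-18:30 (add 4h to convert from UTC-4).
Chen in UTC: 07:00-12:30, 13:00-18:00 (add 4h to convert from UTC-4).
Ximena in UTC: 07:00-12:30, 13:30-19:30 (add 5h to convert from UTC-5).
Vanya in UTC: 07:00-10:00, 12:00-18:30, 20:00-21:00 (subtract 1h to convert from UTC+1).
Ben in UTC: 08:00-13:00, 14:00-18:30.
Dmitri ∩ Chen: 08:00-12:30, 13:00-16:00, 16:30-18:00.
Dmitri ∩ Chen ∩ Ximena: 08:00-12:30, 13:30-16:00, 16:30-18:00.
Dmitri ∩ Chen ∩ Ximena ∩ Vanya: 08:00-10:00, 12:00-12:30, 13:30-16:00, 16:30-18:00.
Dmitri ∩ Chen ∩ Ximena ∩ Vanya ∩ Ben: 08:00-10:00, 12:00-12:30, 14:00-16:00, 16:30-18:00.
So the common availability across everyone is 08:00-10:00, 12:00-12:30, 14:00-16:00, 16:30-18:00.
The longest is 08:00-10:00 at 120 minutes.

120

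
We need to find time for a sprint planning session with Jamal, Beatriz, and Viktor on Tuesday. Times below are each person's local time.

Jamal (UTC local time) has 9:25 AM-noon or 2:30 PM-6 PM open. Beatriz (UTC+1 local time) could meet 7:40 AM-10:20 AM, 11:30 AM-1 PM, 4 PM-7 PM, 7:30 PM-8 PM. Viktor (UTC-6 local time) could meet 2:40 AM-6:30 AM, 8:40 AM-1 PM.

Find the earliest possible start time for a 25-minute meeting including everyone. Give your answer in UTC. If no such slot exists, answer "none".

10:30

Jamal in UTC: 09:25-12:00, 14:30-18:00.
Beatriz in UTC: 06:40-09:20, 10:30-12:00, 15:00-18:00, 18:30-19:00 (subtract 1h to convert from UTC+1).
Viktor in UTC: 08:40-12:30, 14:40-19:00 (add 6h to convert from UTC-6).
Jamal ∩ Beatriz: 10:30-12:00, 15:00-18:00.
Jamal ∩ Beatriz ∩ Viktor: 10:30-12:00, 15:00-18:00.
So the common availability across everyone is 10:30-12:00, 15:00-18:00.
The first common window of at least 25 minutes is 10:30-12:00, so the earliest start is 10:30.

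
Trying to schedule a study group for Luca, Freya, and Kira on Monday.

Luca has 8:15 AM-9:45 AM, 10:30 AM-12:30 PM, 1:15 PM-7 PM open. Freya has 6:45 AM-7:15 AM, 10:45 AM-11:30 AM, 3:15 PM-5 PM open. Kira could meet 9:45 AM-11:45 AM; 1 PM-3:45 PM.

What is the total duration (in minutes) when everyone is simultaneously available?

75

Luca ∩ Freya: 10:45-11:30, 15:15-17:00.
Luca ∩ Freya ∩ Kira: 10:45-11:30, 15:15-15:45.
Summing the common windows: 45 + 30 = 75 minutes.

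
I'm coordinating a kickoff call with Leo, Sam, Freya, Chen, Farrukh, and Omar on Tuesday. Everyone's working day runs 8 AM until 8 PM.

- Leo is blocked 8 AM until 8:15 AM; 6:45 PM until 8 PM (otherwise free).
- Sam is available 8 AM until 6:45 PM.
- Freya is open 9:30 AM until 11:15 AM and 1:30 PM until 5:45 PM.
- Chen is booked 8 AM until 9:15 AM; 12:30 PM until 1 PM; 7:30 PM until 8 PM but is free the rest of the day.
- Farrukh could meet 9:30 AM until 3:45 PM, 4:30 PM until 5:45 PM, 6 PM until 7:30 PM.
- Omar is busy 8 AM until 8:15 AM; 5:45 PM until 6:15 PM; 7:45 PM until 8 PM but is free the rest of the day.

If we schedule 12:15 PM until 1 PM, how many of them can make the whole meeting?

4

Leo free: 08:15-18:45 (invert busy blocks within the working day).
Sam free: 08:00-18:45.
Freya free: 09:30-11:15, 13:30-17:45.
Chen free: 09:15-12:30, 13:00-19:30 (invert busy blocks within the working day).
Farrukh free: 09:30-15:45, 16:30-17:45, 18:00-19:30.
Omar free: 08:15-17:45, 18:15-19:45 (invert busy blocks within the working day).
Leo, Sam, Farrukh, and Omar can make the full 12:15-13:00 slot — that's 4.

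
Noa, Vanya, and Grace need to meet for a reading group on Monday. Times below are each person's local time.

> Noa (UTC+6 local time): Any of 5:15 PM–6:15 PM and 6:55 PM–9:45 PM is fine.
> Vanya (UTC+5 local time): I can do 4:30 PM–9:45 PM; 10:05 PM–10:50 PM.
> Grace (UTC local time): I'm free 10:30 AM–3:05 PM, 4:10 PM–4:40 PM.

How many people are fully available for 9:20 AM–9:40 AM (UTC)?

0

Noa in UTC: 11:15-12:15, 12:55-15:45 (subtract 6h to convert from UTC+6).
Vanya in UTC: 11:30-16:45, 17:05-17:50 (subtract 5h to convert from UTC+5).
Grace in UTC: 10:30-15:05, 16:10-16:40.
nobody can make the full 09:20-09:40 slot — that's 0.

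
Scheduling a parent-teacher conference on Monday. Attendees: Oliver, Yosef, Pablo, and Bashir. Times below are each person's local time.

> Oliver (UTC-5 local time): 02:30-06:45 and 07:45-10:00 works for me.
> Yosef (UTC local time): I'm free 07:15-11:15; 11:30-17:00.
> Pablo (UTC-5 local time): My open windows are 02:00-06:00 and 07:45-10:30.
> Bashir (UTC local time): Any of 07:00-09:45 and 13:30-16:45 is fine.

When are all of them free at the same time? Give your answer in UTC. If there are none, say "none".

Oliver in UTC: 07:30-11:45, 12:45-15:00 (add 5h to convert from UTC-5).
Yosef in UTC: 07:15-11:15, 11:30-17:00.
Pablo in UTC: 07:00-11:00, 12:45-15:30 (add 5h to convert from UTC-5).
Bashir in UTC: 07:00-09:45, 13:30-16:45.
Oliver ∩ Yosef: 07:30-11:15, 11:30-11:45, 12:45-15:00.
Oliver ∩ Yosef ∩ Pablo: 07:30-11:00, 12:45-15:00.
Oliver ∩ Yosef ∩ Pablo ∩ Bashir: 07:30-09:45, 13:30-15:00.
So the common availability across everyone is 07:30-09:45, 13:30-15:00.

07:30-09:45, 13:30-15:00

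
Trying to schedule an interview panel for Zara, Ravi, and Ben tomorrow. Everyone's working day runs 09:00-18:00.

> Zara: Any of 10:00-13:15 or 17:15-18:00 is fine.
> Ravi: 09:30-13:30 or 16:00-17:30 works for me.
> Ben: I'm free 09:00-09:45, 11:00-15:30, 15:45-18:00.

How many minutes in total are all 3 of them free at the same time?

Zara ∩ Ravi: 10:00-13:15, 17:15-17:30.
Zara ∩ Ravi ∩ Ben: 11:00-13:15, 17:15-17:30.
Those are the intersection windows.
Summing the common windows: 135 + 15 = 150 minutes.

150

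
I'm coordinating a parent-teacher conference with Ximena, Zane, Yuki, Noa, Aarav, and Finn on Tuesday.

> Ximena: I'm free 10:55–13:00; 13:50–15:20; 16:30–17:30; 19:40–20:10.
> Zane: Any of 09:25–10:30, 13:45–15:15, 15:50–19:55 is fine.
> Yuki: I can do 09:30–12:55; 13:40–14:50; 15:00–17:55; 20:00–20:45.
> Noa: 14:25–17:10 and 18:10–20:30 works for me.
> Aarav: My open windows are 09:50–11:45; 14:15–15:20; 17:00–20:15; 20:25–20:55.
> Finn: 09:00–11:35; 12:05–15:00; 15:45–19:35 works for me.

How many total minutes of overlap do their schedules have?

Ximena ∩ Zane: 13:50-15:15, 16:30-17:30, 19:40-19:55.
Ximena ∩ Zane ∩ Yuki: 13:50-14:50, 15:00-15:15, 16:30-17:30.
Ximena ∩ Zane ∩ Yuki ∩ Noa: 14:25-14:50, 15:00-15:15, 16:30-17:10.
Ximena ∩ Zane ∩ Yuki ∩ Noa ∩ Aarav: 14:25-14:50, 15:00-15:15, 17:00-17:10.
Ximena ∩ Zane ∩ Yuki ∩ Noa ∩ Aarav ∩ Finn: 14:25-14:50, 17:00-17:10.
Summing the common windows: 25 + 10 = 35 minutes.

35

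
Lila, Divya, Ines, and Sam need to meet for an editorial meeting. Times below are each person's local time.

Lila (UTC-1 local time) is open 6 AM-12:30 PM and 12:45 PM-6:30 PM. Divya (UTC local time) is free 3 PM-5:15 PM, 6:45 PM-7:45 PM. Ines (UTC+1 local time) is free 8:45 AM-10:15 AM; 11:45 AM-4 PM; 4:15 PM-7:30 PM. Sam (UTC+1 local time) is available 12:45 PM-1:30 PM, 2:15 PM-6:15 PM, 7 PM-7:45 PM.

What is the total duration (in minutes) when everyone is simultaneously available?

120

Lila in UTC: 07:00-13:30, 13:45-19:30 (add 1h to convert from UTC-1).
Divya in UTC: 15:00-17:15, 18:45-19:45.
Ines in UTC: 07:45-09:15, 10:45-15:00, 15:15-18:30 (subtract 1h to convert from UTC+1).
Sam in UTC: 11:45-12:30, 13:15-17:15, 18:00-18:45 (subtract 1h to convert from UTC+1).
Lila ∩ Divya: 15:00-17:15, 18:45-19:30.
Lila ∩ Divya ∩ Ines: 15:15-17:15.
Lila ∩ Divya ∩ Ines ∩ Sam: 15:15-17:15.
That's a single block of 120 minutes.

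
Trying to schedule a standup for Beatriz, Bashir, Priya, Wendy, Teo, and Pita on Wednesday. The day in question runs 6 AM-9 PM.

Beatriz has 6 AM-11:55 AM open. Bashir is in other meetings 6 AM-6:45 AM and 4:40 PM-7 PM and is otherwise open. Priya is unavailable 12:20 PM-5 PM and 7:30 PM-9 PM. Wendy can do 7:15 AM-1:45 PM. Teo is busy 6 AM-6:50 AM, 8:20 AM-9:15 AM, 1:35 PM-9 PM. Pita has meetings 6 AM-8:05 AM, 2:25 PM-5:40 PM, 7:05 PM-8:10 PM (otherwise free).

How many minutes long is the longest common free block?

Beatriz free: 06:00-11:55.
Bashir free: 06:45-16:40, 19:00-21:00 (invert busy blocks within the working day).
Priya free: 06:00-12:20, 17:00-19:30 (invert busy blocks within the working day).
Wendy free: 07:15-13:45.
Teo free: 06:50-08:20, 09:15-13:35 (invert busy blocks within the working day).
Pita free: 08:05-14:25, 17:40-19:05, 20:10-21:00 (invert busy blocks within the working day).
Beatriz ∩ Bashir: 06:45-11:55.
Beatriz ∩ Bashir ∩ Priya: 06:45-11:55.
Beatriz ∩ Bashir ∩ Priya ∩ Wendy: 07:15-11:55.
Beatriz ∩ Bashir ∩ Priya ∩ Wendy ∩ Teo: 07:15-08:20, 09:15-11:55.
Beatriz ∩ Bashir ∩ Priya ∩ Wendy ∩ Teo ∩ Pita: 08:05-08:20, 09:15-11:55.
So the common availability across everyone is 08:05-08:20, 09:15-11:55.
The longest is 09:15-11:55 at 160 minutes.

160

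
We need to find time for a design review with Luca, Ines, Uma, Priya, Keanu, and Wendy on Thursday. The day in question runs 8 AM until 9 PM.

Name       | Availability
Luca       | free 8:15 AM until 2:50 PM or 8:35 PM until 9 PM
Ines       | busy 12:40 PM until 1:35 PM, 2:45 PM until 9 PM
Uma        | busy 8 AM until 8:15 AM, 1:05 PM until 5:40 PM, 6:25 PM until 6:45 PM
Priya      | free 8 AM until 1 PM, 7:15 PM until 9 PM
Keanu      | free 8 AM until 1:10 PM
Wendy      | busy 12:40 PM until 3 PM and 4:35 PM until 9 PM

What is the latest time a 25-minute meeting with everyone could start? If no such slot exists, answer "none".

Luca free: 08:15-14:50, 20:35-21:00.
Ines free: 08:00-12:40, 13:35-14:45 (invert busy blocks within the working day).
Uma free: 08:15-13:05, 17:40-18:25, 18:45-21:00 (invert busy blocks within the working day).
Priya free: 08:00-13:00, 19:15-21:00.
Keanu free: 08:00-13:10.
Wendy free: 08:00-12:40, 15:00-16:35 (invert busy blocks within the working day).
Luca ∩ Ines: 08:15-12:40, 13:35-14:45.
Luca ∩ Ines ∩ Uma: 08:15-12:40.
Luca ∩ Ines ∩ Uma ∩ Priya: 08:15-12:40.
Luca ∩ Ines ∩ Uma ∩ Priya ∩ Keanu: 08:15-12:40.
Luca ∩ Ines ∩ Uma ∩ Priya ∩ Keanu ∩ Wendy: 08:15-12:40.
Those are the intersection windows.
The last common window of at least 25 minutes is 08:15-12:40; a 25-minute meeting can start as late as 12:15 and still end by 12:40.

12:15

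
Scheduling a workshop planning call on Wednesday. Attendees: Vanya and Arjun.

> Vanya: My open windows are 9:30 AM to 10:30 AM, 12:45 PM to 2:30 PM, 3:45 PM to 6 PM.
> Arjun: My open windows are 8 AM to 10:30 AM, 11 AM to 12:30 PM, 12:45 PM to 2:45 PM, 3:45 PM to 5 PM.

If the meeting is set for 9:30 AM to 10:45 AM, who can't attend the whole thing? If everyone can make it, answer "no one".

Arjun, Vanya

Vanya: not fully free for 09:30-10:45. Arjun: not fully free for 09:30-10:45.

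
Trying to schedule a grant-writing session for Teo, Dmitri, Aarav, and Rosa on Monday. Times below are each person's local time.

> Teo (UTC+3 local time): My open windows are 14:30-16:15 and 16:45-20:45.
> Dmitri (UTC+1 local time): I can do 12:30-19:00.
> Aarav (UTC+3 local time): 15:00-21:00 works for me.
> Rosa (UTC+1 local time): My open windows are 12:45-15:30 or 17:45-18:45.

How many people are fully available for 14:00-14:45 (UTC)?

3

Teo in UTC: 11:30-13:15, 13:45-17:45 (subtract 3h to convert from UTC+3).
Dmitri in UTC: 11:30-18:00 (subtract 1h to convert from UTC+1).
Aarav in UTC: 12:00-18:00 (subtract 3h to convert from UTC+3).
Rosa in UTC: 11:45-14:30, 16:45-17:45 (subtract 1h to convert from UTC+1).
Teo, Dmitri, and Aarav can make the full 14:00-14:45 slot — that's 3.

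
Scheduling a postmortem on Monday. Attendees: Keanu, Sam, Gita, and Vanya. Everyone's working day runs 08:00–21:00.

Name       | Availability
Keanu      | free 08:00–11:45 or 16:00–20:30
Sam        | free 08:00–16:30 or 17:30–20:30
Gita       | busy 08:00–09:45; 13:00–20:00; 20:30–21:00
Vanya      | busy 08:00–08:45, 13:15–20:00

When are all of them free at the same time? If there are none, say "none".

09:45-11:45, 20:00-20:30

Keanu free: 08:00-11:45, 16:00-20:30.
Sam free: 08:00-16:30, 17:30-20:30.
Gita free: 09:45-13:00, 20:00-20:30 (invert busy blocks within the working day).
Vanya free: 08:45-13:15, 20:00-21:00 (invert busy blocks within the working day).
Keanu ∩ Sam: 08:00-11:45, 16:00-16:30, 17:30-20:30.
Keanu ∩ Sam ∩ Gita: 09:45-11:45, 20:00-20:30.
Keanu ∩ Sam ∩ Gita ∩ Vanya: 09:45-11:45, 20:00-20:30.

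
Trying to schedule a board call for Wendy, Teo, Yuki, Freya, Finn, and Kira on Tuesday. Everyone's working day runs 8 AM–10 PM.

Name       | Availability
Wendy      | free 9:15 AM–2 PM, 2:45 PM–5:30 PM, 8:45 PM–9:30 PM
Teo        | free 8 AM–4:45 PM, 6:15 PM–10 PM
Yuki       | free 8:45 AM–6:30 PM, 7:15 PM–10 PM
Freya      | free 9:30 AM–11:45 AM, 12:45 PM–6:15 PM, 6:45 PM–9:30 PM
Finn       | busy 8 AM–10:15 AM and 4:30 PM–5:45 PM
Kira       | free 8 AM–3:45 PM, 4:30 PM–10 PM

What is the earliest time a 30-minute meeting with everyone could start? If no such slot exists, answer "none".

Wendy free: 09:15-14:00, 14:45-17:30, 20:45-21:30.
Teo free: 08:00-16:45, 18:15-22:00.
Yuki free: 08:45-18:30, 19:15-22:00.
Freya free: 09:30-11:45, 12:45-18:15, 18:45-21:30.
Finn free: 10:15-16:30, 17:45-22:00 (invert busy blocks within the working day).
Kira free: 08:00-15:45, 16:30-22:00.
Wendy ∩ Teo: 09:15-14:00, 14:45-16:45, 20:45-21:30.
Wendy ∩ Teo ∩ Yuki: 09:15-14:00, 14:45-16:45, 20:45-21:30.
Wendy ∩ Teo ∩ Yuki ∩ Freya: 09:30-11:45, 12:45-14:00, 14:45-16:45, 20:45-21:30.
Wendy ∩ Teo ∩ Yuki ∩ Freya ∩ Finn: 10:15-11:45, 12:45-14:00, 14:45-16:30, 20:45-21:30.
Wendy ∩ Teo ∩ Yuki ∩ Freya ∩ Finn ∩ Kira: 10:15-11:45, 12:45-14:00, 14:45-15:45, 20:45-21:30.
So the common availability across everyone is 10:15-11:45, 12:45-14:00, 14:45-15:45, 20:45-21:30.
The first common window of at least 30 minutes is 10:15-11:45, so the earliest start is 10:15.

10:15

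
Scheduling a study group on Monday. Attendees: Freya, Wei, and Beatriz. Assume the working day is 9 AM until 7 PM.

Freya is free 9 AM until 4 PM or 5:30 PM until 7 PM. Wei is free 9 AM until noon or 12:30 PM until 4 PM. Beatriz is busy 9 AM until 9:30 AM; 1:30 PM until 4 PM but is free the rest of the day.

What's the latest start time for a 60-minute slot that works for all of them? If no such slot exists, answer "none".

12:30

Freya free: 09:00-16:00, 17:30-19:00.
Wei free: 09:00-12:00, 12:30-16:00.
Beatriz free: 09:30-13:30, 16:00-19:00 (invert busy blocks within the working day).
Freya ∩ Wei: 09:00-12:00, 12:30-16:00.
Freya ∩ Wei ∩ Beatriz: 09:30-12:00, 12:30-13:30.
Those are the intersection windows.
The last common window of at least 60 minutes is 12:30-13:30; a 60-minute meeting can start as late as 12:30 and still end by 13:30.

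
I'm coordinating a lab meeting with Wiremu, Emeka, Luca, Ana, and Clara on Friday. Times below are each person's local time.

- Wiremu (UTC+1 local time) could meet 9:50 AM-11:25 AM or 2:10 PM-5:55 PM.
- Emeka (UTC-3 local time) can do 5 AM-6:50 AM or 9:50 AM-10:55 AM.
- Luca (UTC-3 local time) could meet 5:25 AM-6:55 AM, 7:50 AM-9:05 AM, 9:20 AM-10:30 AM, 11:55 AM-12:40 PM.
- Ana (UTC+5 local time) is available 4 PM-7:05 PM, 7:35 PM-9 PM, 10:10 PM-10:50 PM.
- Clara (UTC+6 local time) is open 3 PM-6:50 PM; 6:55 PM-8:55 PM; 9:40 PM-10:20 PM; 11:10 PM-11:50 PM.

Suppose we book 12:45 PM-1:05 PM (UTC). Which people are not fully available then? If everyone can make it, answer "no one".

Wiremu in UTC: 08:50-10:25, 13:10-16:55 (subtract 1h to convert from UTC+1).
Emeka in UTC: 08:00-09:50, 12:50-13:55 (add 3h to convert from UTC-3).
Luca in UTC: 08:25-09:55, 10:50-12:05, 12:20-13:30, 14:55-15:40 (add 3h to convert from UTC-3).
Ana in UTC: 11:00-14:05, 14:35-16:00, 17:10-17:50 (subtract 5h to convert from UTC+5).
Clara in UTC: 09:00-12:50, 12:55-14:55, 15:40-16:20, 17:10-17:50 (subtract 6h to convert from UTC+6).
Wiremu: not fully free for 12:45-13:05. Emeka: not fully free for 12:45-13:05. Luca: free for 12:45-13:05. Ana: free for 12:45-13:05. Clara: not fully free for 12:45-13:05.

Clara, Emeka, Wiremu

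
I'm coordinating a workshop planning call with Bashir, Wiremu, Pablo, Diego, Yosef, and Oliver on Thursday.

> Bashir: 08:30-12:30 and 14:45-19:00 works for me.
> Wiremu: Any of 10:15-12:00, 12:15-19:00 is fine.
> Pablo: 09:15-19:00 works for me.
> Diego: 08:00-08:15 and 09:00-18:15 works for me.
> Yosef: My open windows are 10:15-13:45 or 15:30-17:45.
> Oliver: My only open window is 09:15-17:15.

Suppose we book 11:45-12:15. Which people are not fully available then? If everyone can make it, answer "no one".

Wiremu

Bashir: free for 11:45-12:15. Wiremu: not fully free for 11:45-12:15. Pablo: free for 11:45-12:15. Diego: free for 11:45-12:15. Yosef: free for 11:45-12:15. Oliver: free for 11:45-12:15.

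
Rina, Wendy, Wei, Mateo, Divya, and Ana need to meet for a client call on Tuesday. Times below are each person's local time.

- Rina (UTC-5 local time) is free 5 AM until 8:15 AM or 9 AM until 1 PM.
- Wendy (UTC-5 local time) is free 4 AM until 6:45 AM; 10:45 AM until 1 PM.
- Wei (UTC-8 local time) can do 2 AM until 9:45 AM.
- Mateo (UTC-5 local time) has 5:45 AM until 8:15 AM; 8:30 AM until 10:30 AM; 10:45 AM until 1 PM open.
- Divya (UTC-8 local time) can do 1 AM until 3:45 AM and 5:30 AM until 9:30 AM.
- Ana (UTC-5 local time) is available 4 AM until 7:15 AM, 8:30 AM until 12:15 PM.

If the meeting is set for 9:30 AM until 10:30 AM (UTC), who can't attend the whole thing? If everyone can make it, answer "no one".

Rina in UTC: 10:00-13:15, 14:00-18:00 (add 5h to convert from UTC-5).
Wendy in UTC: 09:00-11:45, 15:45-18:00 (add 5h to convert from UTC-5).
Wei in UTC: 10:00-17:45 (add 8h to convert from UTC-8).
Mateo in UTC: 10:45-13:15, 13:30-15:30, 15:45-18:00 (add 5h to convert from UTC-5).
Divya in UTC: 09:00-11:45, 13:30-17:30 (add 8h to convert from UTC-8).
Ana in UTC: 09:00-12:15, 13:30-17:15 (add 5h to convert from UTC-5).
Rina: not fully free for 09:30-10:30. Wendy: free for 09:30-10:30. Wei: not fully free for 09:30-10:30. Mateo: not fully free for 09:30-10:30. Divya: free for 09:30-10:30. Ana: free for 09:30-10:30.

Mateo, Rina, Wei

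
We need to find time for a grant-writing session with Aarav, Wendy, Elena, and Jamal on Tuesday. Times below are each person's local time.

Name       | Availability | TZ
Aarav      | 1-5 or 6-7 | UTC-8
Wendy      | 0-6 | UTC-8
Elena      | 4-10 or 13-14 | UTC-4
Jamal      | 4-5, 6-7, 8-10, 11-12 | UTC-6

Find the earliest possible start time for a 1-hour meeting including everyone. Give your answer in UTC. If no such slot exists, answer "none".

Aarav in UTC: 09:00-13:00, 14:00-15:00 (add 8h to convert from UTC-8).
Wendy in UTC: 08:00-14:00 (add 8h to convert from UTC-8).
Elena in UTC: 08:00-14:00, 17:00-18:00 (add 4h to convert from UTC-4).
Jamal in UTC: 10:00-11:00, 12:00-13:00, 14:00-16:00, 17:00-18:00 (add 6h to convert from UTC-6).
Aarav ∩ Wendy: 09:00-13:00.
Aarav ∩ Wendy ∩ Elena: 09:00-13:00.
Aarav ∩ Wendy ∩ Elena ∩ Jamal: 10:00-11:00, 12:00-13:00.
So the common availability across everyone is 10:00-11:00, 12:00-13:00.
The first common window of at least 60 minutes is 10:00-11:00, so the earliest start is 10:00.

10:00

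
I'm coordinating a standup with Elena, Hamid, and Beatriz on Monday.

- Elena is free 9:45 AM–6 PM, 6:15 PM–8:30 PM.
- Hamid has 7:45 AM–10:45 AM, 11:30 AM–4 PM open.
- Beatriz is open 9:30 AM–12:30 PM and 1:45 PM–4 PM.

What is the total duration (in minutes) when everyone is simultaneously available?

Elena ∩ Hamid: 09:45-10:45, 11:30-16:00.
Elena ∩ Hamid ∩ Beatriz: 09:45-10:45, 11:30-12:30, 13:45-16:00.
Summing the common windows: 60 + 60 + 135 = 255 minutes.

255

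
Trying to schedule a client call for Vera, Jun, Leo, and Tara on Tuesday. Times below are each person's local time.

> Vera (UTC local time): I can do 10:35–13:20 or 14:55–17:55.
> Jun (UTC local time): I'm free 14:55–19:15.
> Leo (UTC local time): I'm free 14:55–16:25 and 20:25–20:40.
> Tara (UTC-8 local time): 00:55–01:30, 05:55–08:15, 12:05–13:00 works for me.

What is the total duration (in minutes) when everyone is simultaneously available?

80

Vera in UTC: 10:35-13:20, 14:55-17:55.
Jun in UTC: 14:55-19:15.
Leo in UTC: 14:55-16:25, 20:25-20:40.
Tara in UTC: 08:55-09:30, 13:55-16:15, 20:05-21:00 (add 8h to convert from UTC-8).
Vera ∩ Jun: 14:55-17:55.
Vera ∩ Jun ∩ Leo: 14:55-16:25.
Vera ∩ Jun ∩ Leo ∩ Tara: 14:55-16:15.
That's a single block of 80 minutes.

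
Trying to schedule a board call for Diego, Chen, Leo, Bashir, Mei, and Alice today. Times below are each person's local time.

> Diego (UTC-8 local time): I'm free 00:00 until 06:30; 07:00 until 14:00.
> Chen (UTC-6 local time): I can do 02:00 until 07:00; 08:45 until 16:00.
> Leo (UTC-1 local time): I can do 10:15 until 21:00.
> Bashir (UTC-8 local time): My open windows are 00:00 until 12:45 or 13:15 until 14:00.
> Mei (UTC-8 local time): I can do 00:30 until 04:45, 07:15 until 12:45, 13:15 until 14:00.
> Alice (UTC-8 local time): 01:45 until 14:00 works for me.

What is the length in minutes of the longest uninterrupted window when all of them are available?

330

Diego in UTC: 08:00-14:30, 15:00-22:00 (add 8h to convert from UTC-8).
Chen in UTC: 08:00-13:00, 14:45-22:00 (add 6h to convert from UTC-6).
Leo in UTC: 11:15-22:00 (add 1h to convert from UTC-1).
Bashir in UTC: 08:00-20:45, 21:15-22:00 (add 8h to convert from UTC-8).
Mei in UTC: 08:30-12:45, 15:15-20:45, 21:15-22:00 (add 8h to convert from UTC-8).
Alice in UTC: 09:45-22:00 (add 8h to convert from UTC-8).
Diego ∩ Chen: 08:00-13:00, 15:00-22:00.
Diego ∩ Chen ∩ Leo: 11:15-13:00, 15:00-22:00.
Diego ∩ Chen ∩ Leo ∩ Bashir: 11:15-13:00, 15:00-20:45, 21:15-22:00.
Diego ∩ Chen ∩ Leo ∩ Bashir ∩ Mei: 11:15-12:45, 15:15-20:45, 21:15-22:00.
Diego ∩ Chen ∩ Leo ∩ Bashir ∩ Mei ∩ Alice: 11:15-12:45, 15:15-20:45, 21:15-22:00.
The longest is 15:15-20:45 at 330 minutes.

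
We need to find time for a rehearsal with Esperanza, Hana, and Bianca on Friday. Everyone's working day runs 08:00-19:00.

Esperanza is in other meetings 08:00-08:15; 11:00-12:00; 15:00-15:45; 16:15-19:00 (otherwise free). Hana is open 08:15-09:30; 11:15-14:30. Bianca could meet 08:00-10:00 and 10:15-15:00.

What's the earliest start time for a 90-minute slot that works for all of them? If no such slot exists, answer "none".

12:00

Esperanza free: 08:15-11:00, 12:00-15:00, 15:45-16:15 (invert busy blocks within the working day).
Hana free: 08:15-09:30, 11:15-14:30.
Bianca free: 08:00-10:00, 10:15-15:00.
Esperanza ∩ Hana: 08:15-09:30, 12:00-14:30.
Esperanza ∩ Hana ∩ Bianca: 08:15-09:30, 12:00-14:30.
The first common window of at least 90 minutes is 12:00-14:30, so the earliest start is 12:00.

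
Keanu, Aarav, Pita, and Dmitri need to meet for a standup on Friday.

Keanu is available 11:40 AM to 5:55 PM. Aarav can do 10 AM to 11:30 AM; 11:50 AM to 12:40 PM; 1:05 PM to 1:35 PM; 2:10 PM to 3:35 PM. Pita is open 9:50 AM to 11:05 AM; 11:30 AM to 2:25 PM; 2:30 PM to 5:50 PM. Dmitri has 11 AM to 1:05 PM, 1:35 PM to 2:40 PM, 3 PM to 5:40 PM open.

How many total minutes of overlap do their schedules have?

110

Keanu ∩ Aarav: 11:50-12:40, 13:05-13:35, 14:10-15:35.
Keanu ∩ Aarav ∩ Pita: 11:50-12:40, 13:05-13:35, 14:10-14:25, 14:30-15:35.
Keanu ∩ Aarav ∩ Pita ∩ Dmitri: 11:50-12:40, 14:10-14:25, 14:30-14:40, 15:00-15:35.
Those are the intersection windows.
Summing the common windows: 50 + 15 + 10 + 35 = 110 minutes.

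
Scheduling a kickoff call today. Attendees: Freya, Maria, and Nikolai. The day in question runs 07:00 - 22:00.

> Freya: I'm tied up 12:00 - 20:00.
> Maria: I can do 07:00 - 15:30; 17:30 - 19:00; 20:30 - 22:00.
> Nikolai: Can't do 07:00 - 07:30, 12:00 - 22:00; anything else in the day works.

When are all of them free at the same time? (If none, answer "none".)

Freya free: 07:00-12:00, 20:00-22:00 (invert busy blocks within the working day).
Maria free: 07:00-15:30, 17:30-19:00, 20:30-22:00.
Nikolai free: 07:30-12:00 (invert busy blocks within the working day).
Freya ∩ Maria: 07:00-12:00, 20:30-22:00.
Freya ∩ Maria ∩ Nikolai: 07:30-12:00.

07:30-12:00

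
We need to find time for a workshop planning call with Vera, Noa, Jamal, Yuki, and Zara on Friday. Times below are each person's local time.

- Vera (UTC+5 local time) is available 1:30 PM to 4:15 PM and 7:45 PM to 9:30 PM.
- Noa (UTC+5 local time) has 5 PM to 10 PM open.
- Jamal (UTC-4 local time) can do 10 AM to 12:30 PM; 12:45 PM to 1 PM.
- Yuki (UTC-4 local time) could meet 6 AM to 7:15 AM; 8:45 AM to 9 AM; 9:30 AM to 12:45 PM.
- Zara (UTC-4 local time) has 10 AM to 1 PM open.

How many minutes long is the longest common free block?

Vera in UTC: 08:30-11:15, 14:45-16:30 (subtract 5h to convert from UTC+5).
Noa in UTC: 12:00-17:00 (subtract 5h to convert from UTC+5).
Jamal in UTC: 14:00-16:30, 16:45-17:00 (add 4h to convert from UTC-4).
Yuki in UTC: 10:00-11:15, 12:45-13:00, 13:30-16:45 (add 4h to convert from UTC-4).
Zara in UTC: 14:00-17:00 (add 4h to convert from UTC-4).
Vera ∩ Noa: 14:45-16:30.
Vera ∩ Noa ∩ Jamal: 14:45-16:30.
Vera ∩ Noa ∩ Jamal ∩ Yuki: 14:45-16:30.
Vera ∩ Noa ∩ Jamal ∩ Yuki ∩ Zara: 14:45-16:30.
The longest is 14:45-16:30 at 105 minutes.

105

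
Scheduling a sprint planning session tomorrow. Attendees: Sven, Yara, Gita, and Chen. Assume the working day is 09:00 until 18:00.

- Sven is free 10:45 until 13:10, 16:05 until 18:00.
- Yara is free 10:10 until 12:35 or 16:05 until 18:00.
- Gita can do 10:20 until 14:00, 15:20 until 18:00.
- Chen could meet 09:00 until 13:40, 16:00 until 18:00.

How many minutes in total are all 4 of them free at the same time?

225

Sven ∩ Yara: 10:45-12:35, 16:05-18:00.
Sven ∩ Yara ∩ Gita: 10:45-12:35, 16:05-18:00.
Sven ∩ Yara ∩ Gita ∩ Chen: 10:45-12:35, 16:05-18:00.
Summing the common windows: 110 + 115 = 225 minutes.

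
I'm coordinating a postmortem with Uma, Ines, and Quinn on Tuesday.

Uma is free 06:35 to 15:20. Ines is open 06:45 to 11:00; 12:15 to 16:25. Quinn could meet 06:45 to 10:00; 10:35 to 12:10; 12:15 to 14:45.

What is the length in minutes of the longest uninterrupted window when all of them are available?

Uma ∩ Ines: 06:45-11:00, 12:15-15:20.
Uma ∩ Ines ∩ Quinn: 06:45-10:00, 10:35-11:00, 12:15-14:45.
The longest is 06:45-10:00 at 195 minutes.

195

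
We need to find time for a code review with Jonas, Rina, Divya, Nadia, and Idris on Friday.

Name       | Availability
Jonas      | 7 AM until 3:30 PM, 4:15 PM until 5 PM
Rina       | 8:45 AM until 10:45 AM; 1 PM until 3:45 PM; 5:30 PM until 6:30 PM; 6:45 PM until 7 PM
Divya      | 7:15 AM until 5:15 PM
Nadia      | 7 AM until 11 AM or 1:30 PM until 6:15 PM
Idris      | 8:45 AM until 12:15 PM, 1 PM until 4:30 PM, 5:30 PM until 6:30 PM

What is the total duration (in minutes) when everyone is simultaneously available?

240

Jonas ∩ Rina: 08:45-10:45, 13:00-15:30.
Jonas ∩ Rina ∩ Divya: 08:45-10:45, 13:00-15:30.
Jonas ∩ Rina ∩ Divya ∩ Nadia: 08:45-10:45, 13:30-15:30.
Jonas ∩ Rina ∩ Divya ∩ Nadia ∩ Idris: 08:45-10:45, 13:30-15:30.
Summing the common windows: 120 + 120 = 240 minutes.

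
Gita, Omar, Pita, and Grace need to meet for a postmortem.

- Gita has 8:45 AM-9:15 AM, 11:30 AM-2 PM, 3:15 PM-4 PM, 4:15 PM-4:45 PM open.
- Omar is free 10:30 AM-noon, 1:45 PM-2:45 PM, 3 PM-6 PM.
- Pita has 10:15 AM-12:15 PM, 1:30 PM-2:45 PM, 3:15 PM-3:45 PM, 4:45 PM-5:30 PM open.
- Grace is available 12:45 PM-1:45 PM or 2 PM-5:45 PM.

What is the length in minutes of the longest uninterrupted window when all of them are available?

30

Gita ∩ Omar: 11:30-12:00, 13:45-14:00, 15:15-16:00, 16:15-16:45.
Gita ∩ Omar ∩ Pita: 11:30-12:00, 13:45-14:00, 15:15-15:45.
Gita ∩ Omar ∩ Pita ∩ Grace: 15:15-15:45.
The longest is 15:15-15:45 at 30 minutes.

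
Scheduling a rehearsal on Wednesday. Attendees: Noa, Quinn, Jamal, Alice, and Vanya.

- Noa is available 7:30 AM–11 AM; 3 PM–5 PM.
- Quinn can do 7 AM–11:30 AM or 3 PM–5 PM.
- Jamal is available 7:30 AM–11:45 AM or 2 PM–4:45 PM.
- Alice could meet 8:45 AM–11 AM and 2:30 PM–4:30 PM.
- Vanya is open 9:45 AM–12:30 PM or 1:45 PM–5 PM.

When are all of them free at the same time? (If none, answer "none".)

Noa ∩ Quinn: 07:30-11:00, 15:00-17:00.
Noa ∩ Quinn ∩ Jamal: 07:30-11:00, 15:00-16:45.
Noa ∩ Quinn ∩ Jamal ∩ Alice: 08:45-11:00, 15:00-16:30.
Noa ∩ Quinn ∩ Jamal ∩ Alice ∩ Vanya: 09:45-11:00, 15:00-16:30.
Those are the intersection windows.

09:45-11:00, 15:00-16:30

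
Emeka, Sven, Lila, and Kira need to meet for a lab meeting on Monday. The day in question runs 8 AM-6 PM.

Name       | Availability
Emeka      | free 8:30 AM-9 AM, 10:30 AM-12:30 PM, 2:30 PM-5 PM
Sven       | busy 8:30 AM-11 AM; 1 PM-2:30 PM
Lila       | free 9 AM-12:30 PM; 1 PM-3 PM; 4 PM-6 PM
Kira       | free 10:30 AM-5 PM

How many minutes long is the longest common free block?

90

Emeka free: 08:30-09:00, 10:30-12:30, 14:30-17:00.
Sven free: 08:00-08:30, 11:00-13:00, 14:30-18:00 (invert busy blocks within the working day).
Lila free: 09:00-12:30, 13:00-15:00, 16:00-18:00.
Kira free: 10:30-17:00.
Emeka ∩ Sven: 11:00-12:30, 14:30-17:00.
Emeka ∩ Sven ∩ Lila: 11:00-12:30, 14:30-15:00, 16:00-17:00.
Emeka ∩ Sven ∩ Lila ∩ Kira: 11:00-12:30, 14:30-15:00, 16:00-17:00.
So the common availability across everyone is 11:00-12:30, 14:30-15:00, 16:00-17:00.
The longest is 11:00-12:30 at 90 minutes.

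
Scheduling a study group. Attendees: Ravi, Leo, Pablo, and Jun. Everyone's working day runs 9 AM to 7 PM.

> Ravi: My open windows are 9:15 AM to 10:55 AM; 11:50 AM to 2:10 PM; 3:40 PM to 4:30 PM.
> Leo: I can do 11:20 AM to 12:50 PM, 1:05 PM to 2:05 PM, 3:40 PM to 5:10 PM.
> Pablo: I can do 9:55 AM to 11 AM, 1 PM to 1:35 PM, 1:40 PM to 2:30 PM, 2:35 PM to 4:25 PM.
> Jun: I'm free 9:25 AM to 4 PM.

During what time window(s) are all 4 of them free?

13:05-13:35, 13:40-14:05, 15:40-16:00

Ravi ∩ Leo: 11:50-12:50, 13:05-14:05, 15:40-16:30.
Ravi ∩ Leo ∩ Pablo: 13:05-13:35, 13:40-14:05, 15:40-16:25.
Ravi ∩ Leo ∩ Pablo ∩ Jun: 13:05-13:35, 13:40-14:05, 15:40-16:00.
Those are the intersection windows.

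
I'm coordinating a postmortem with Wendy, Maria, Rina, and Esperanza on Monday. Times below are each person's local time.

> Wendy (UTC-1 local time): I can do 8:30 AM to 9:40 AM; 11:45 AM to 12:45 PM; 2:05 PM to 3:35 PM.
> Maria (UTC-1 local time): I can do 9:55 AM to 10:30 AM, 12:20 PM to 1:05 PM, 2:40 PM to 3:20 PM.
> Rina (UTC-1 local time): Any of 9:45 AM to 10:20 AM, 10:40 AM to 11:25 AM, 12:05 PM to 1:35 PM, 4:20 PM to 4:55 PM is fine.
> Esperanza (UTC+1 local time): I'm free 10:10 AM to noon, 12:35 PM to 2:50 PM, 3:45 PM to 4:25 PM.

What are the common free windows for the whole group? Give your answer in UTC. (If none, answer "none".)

13:20-13:45

Wendy in UTC: 09:30-10:40, 12:45-13:45, 15:05-16:35 (add 1h to convert from UTC-1).
Maria in UTC: 10:55-11:30, 13:20-14:05, 15:40-16:20 (add 1h to convert from UTC-1).
Rina in UTC: 10:45-11:20, 11:40-12:25, 13:05-14:35, 17:20-17:55 (add 1h to convert from UTC-1).
Esperanza in UTC: 09:10-11:00, 11:35-13:50, 14:45-15:25 (subtract 1h to convert from UTC+1).
Wendy ∩ Maria: 13:20-13:45, 15:40-16:20.
Wendy ∩ Maria ∩ Rina: 13:20-13:45.
Wendy ∩ Maria ∩ Rina ∩ Esperanza: 13:20-13:45.
Those are the intersection windows.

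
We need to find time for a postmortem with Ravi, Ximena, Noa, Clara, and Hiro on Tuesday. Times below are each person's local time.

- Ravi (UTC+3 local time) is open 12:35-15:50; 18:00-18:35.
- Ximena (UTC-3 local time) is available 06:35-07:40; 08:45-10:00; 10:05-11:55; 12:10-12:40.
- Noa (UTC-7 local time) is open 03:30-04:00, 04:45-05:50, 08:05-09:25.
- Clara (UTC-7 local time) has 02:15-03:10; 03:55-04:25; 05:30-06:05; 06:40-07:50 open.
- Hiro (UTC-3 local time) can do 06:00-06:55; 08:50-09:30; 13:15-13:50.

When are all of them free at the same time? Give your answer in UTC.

Ravi in UTC: 09:35-12:50, 15:00-15:35 (subtract 3h to convert from UTC+3).
Ximena in UTC: 09:35-10:40, 11:45-13:00, 13:05-14:55, 15:10-15:40 (add 3h to convert from UTC-3).
Noa in UTC: 10:30-11:00, 11:45-12:50, 15:05-16:25 (add 7h to convert from UTC-7).
Clara in UTC: 09:15-10:10, 10:55-11:25, 12:30-13:05, 13:40-14:50 (add 7h to convert from UTC-7).
Hiro in UTC: 09:00-09:55, 11:50-12:30, 16:15-16:50 (add 3h to convert from UTC-3).
Ravi ∩ Ximena: 09:35-10:40, 11:45-12:50, 15:10-15:35.
Ravi ∩ Ximena ∩ Noa: 10:30-10:40, 11:45-12:50, 15:10-15:35.
Ravi ∩ Ximena ∩ Noa ∩ Clara: 12:30-12:50.
Ravi ∩ Ximena ∩ Noa ∩ Clara ∩ Hiro: ∅.
There is no time when everyone is free.

none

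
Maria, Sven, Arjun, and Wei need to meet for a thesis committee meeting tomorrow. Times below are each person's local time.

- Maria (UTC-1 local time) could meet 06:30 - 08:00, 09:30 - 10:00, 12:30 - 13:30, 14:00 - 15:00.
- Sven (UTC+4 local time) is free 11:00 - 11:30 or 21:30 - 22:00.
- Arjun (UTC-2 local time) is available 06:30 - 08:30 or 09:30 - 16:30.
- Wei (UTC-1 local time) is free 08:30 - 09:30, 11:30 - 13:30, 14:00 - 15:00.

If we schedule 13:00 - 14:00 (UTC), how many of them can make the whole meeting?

2

Maria in UTC: 07:30-09:00, 10:30-11:00, 13:30-14:30, 15:00-16:00 (add 1h to convert from UTC-1).
Sven in UTC: 07:00-07:30, 17:30-18:00 (subtract 4h to convert from UTC+4).
Arjun in UTC: 08:30-10:30, 11:30-18:30 (add 2h to convert from UTC-2).
Wei in UTC: 09:30-10:30, 12:30-14:30, 15:00-16:00 (add 1h to convert from UTC-1).
Arjun and Wei can make the full 13:00-14:00 slot — that's 2.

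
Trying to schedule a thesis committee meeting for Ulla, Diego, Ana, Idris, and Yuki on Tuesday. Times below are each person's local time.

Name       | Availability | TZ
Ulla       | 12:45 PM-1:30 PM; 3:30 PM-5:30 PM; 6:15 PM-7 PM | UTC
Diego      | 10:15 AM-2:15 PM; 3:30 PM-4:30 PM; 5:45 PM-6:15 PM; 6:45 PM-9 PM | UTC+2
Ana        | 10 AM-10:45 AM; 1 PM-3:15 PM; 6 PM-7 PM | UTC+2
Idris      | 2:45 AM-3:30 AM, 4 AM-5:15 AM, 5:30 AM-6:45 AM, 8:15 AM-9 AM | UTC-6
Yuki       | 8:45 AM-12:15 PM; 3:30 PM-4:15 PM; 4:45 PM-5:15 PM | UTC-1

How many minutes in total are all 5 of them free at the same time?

Ulla in UTC: 12:45-13:30, 15:30-17:30, 18:15-19:00.
Diego in UTC: 08:15-12:15, 13:30-14:30, 15:45-16:15, 16:45-19:00 (subtract 2h to convert from UTC+2).
Ana in UTC: 08:00-08:45, 11:00-13:15, 16:00-17:00 (subtract 2h to convert from UTC+2).
Idris in UTC: 08:45-09:30, 10:00-11:15, 11:30-12:45, 14:15-15:00 (add 6h to convert from UTC-6).
Yuki in UTC: 09:45-13:15, 16:30-17:15, 17:45-18:15 (add 1h to convert from UTC-1).
Ulla ∩ Diego: 15:45-16:15, 16:45-17:30, 18:15-19:00.
Ulla ∩ Diego ∩ Ana: 16:00-16:15, 16:45-17:00.
Ulla ∩ Diego ∩ Ana ∩ Idris: ∅.
Ulla ∩ Diego ∩ Ana ∩ Idris ∩ Yuki: ∅.
There is no time when everyone is free.
There is no common window, so the total is 0 minutes.

0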